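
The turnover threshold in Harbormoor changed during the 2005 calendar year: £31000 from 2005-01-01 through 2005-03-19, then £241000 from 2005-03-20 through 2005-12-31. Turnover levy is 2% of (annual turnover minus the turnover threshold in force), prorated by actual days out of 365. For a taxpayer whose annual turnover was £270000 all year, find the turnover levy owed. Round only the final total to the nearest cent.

£1477.53

2005-01-01 to 2005-03-19: 78 days, exemption £31000 → (£270000 − £31000) × 2% × 78/365 = £1021.4795
2005-03-20 to 2005-12-31: 287 days, exemption £241000 → (£270000 − £241000) × 2% × 287/365 = £456.0548
Total = £1477.5342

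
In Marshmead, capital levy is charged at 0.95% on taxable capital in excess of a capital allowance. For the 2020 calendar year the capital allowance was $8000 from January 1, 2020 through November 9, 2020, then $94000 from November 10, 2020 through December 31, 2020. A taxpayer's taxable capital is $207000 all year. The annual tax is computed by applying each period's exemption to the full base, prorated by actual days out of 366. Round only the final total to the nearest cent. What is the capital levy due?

January 1 – November 9, 2020: 314 days, exemption $8000 → ($207000 − $8000) × 0.95% × 314/366 = $1621.9044
November 10 – December 31, 2020: 52 days, exemption $94000 → ($207000 − $94000) × 0.95% × 52/366 = $152.5191
Total = $1774.4235

$1774.42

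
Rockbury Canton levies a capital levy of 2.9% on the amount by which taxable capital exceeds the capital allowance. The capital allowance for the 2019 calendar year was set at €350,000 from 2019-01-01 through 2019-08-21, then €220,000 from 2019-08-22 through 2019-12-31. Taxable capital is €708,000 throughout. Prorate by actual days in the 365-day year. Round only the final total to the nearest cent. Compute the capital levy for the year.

2019-01-01 to 2019-08-21: 233 days, exemption €350,000 → (€708,000 − €350,000) × 2.9% × 233/365 = €6,627.4137
2019-08-22 to 2019-12-31: 132 days, exemption €220,000 → (€708,000 − €220,000) × 2.9% × 132/365 = €5,117.9836
Total = €11,745.3973

€11,745.40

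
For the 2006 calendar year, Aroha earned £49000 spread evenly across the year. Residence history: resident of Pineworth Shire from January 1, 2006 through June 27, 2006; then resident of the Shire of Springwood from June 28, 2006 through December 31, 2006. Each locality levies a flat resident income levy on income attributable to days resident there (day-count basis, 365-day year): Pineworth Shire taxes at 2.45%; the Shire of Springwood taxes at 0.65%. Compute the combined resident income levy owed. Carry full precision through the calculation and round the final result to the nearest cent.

Pineworth Shire, January 1 – June 27, 2006: 178 days → £49000 × 2.45% × 178/365 = £585.4493
The Shire of Springwood, June 28 – December 31, 2006: 187 days → £49000 × 0.65% × 187/365 = £163.1767
Total = £748.6260

£748.63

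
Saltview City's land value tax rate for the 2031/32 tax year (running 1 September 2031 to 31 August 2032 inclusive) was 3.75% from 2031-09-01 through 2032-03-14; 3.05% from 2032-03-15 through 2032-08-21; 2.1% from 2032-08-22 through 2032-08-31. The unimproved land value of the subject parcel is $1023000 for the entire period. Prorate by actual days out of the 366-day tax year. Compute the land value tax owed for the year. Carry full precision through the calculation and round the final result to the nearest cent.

2031-09-01 to 2032-03-14: 196 days at 3.75% → $1023000 × 3.75% × 196/366 = $20543.8525
2032-03-15 to 2032-08-21: 160 days at 3.05% → $1023000 × 3.05% × 160/366 = $13640.0000
2032-08-22 to 2032-08-31: 10 days at 2.1% → $1023000 × 2.1% × 10/366 = $586.9672
Total = $34770.8197

$34770.82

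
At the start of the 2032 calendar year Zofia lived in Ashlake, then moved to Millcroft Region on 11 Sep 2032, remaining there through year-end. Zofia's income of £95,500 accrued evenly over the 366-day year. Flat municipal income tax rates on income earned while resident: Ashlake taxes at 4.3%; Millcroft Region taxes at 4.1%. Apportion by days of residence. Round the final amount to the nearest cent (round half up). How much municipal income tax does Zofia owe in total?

£4,048.05

Ashlake, 1 Jan – 10 Sep 2032: 254 days → £95,500 × 4.3% × 254/366 = £2,849.8661
Millcroft Region, 11 Sep – 31 Dec 2032: 112 days → £95,500 × 4.1% × 112/366 = £1,198.1858
Total = £4,048.0519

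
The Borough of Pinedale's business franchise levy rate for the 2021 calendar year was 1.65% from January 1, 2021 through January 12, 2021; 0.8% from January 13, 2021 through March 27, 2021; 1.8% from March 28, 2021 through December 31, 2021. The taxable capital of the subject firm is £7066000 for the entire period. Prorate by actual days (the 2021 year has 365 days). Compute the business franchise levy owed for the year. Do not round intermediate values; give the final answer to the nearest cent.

January 1 – January 12, 2021: 12 days at 1.65% → £7066000 × 1.65% × 12/365 = £3833.0630
January 13 – March 27, 2021: 74 days at 0.8% → £7066000 × 0.8% × 74/365 = £11460.4712
March 28 – December 31, 2021: 279 days at 1.8% → £7066000 × 1.8% × 279/365 = £97220.4164
Total = £112513.9507

£112513.95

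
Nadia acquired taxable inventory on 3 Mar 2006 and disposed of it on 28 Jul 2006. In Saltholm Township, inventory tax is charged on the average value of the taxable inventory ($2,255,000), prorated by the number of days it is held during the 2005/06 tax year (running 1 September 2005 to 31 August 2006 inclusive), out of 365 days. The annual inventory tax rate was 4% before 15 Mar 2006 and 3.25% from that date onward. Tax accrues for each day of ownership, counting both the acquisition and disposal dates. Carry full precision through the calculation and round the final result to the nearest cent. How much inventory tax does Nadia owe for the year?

3 Mar – 14 Mar 2006: 12 days at 4% → $2,255,000 × 4% × 12/365 = $2,965.4795
15 Mar – 28 Jul 2006: 136 days at 3.25% → $2,255,000 × 3.25% × 136/365 = $27,307.1233
Total = $30,272.6027

$30,272.60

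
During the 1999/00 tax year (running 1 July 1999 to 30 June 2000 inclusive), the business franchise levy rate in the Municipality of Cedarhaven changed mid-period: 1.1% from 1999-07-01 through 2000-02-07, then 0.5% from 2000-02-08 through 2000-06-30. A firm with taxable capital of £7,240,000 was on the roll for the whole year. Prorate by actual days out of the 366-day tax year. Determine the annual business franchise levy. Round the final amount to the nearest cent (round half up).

£62,548.85

1999-07-01 to 2000-02-07: 222 days at 1.1% → £7,240,000 × 1.1% × 222/366 = £48,306.2295
2000-02-08 to 2000-06-30: 144 days at 0.5% → £7,240,000 × 0.5% × 144/366 = £14,242.6230
Total = £62,548.8525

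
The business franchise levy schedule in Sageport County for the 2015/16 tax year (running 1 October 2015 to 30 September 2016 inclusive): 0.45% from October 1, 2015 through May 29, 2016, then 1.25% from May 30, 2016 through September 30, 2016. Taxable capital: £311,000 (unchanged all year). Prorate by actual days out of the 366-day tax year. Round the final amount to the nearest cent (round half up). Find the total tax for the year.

£2,242.43

October 1, 2015 – May 29, 2016: 242 days at 0.45% → £311,000 × 0.45% × 242/366 = £925.3525
May 30 – September 30, 2016: 124 days at 1.25% → £311,000 × 1.25% × 124/366 = £1,317.0765
Total = £2,242.4290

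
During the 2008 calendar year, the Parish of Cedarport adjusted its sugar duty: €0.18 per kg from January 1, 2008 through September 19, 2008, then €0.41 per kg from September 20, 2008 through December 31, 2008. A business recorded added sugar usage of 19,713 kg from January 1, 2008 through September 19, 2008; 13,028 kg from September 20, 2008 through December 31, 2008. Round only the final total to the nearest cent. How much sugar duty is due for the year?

€8,889.82

January 1 – September 19, 2008: 19,713 kg at €0.18/kg → €3,548.34
September 20 – December 31, 2008: 13,028 kg at €0.41/kg → €5,341.48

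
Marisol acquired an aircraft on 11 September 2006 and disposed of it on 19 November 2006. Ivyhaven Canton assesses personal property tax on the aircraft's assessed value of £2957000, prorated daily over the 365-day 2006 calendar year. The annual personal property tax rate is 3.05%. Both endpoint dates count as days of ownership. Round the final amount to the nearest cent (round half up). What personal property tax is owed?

£17296.42

Days held (11 September – 19 November 2006): 70 out of 365
Tax = £2957000 × 3.05% × 70/365 = £17296.4247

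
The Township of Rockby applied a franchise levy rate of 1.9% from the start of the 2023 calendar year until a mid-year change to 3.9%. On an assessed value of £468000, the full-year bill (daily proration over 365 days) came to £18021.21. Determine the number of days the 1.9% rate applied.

Let d = days at the first rate; then 365 − d days at the second rate.
£468000 × [1.9%·d + 3.9%·(365−d)] / 365 = £18021.21
Solving gives d = 9, so the new rate took effect on 10 Jan 2023.

9 days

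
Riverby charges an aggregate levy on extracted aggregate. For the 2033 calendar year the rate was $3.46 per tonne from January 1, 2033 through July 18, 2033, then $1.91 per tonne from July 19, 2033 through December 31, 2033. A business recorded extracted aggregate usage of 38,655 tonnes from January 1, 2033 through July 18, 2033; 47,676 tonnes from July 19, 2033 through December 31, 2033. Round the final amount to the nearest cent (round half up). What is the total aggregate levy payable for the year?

January 1 – July 18, 2033: 38,655 tonnes at $3.46/tonne → $133,746.30
July 19 – December 31, 2033: 47,676 tonnes at $1.91/tonne → $91,061.16

$224,807.46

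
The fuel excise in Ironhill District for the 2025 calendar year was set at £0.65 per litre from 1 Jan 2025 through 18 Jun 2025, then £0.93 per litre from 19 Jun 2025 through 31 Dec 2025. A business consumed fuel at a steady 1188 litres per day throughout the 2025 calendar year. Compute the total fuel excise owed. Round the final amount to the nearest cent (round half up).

£347,050.44

1 Jan – 18 Jun 2025: 169 days × 1188 litres/day = 200,772 litres at £0.65/litre → £130,501.80
19 Jun – 31 Dec 2025: 196 days × 1188 litres/day = 232,848 litres at £0.93/litre → £216,548.64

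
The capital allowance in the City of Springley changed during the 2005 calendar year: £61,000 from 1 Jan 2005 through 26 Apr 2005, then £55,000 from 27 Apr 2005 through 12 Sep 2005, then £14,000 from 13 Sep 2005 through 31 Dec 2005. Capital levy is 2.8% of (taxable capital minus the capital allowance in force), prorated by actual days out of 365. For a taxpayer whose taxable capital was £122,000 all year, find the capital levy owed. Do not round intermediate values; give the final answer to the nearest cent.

1 Jan – 26 Apr 2005: 116 days, exemption £61,000 → (£122,000 − £61,000) × 2.8% × 116/365 = £542.8164
27 Apr – 12 Sep 2005: 139 days, exemption £55,000 → (£122,000 − £55,000) × 2.8% × 139/365 = £714.4219
13 Sep – 31 Dec 2005: 110 days, exemption £14,000 → (£122,000 − £14,000) × 2.8% × 110/365 = £911.3425
Total = £2,168.5808

£2,168.58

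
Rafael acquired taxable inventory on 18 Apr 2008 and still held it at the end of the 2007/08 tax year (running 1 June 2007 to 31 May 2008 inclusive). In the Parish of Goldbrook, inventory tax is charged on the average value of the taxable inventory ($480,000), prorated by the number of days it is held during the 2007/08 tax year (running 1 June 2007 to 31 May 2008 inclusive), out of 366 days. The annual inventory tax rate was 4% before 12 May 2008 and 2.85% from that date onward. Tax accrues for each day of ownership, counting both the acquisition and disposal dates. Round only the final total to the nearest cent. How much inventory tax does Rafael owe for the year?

18 Apr – 11 May 2008: 24 days at 4% → $480,000 × 4% × 24/366 = $1,259.0164
12 May – 31 May 2008: 20 days at 2.85% → $480,000 × 2.85% × 20/366 = $747.5410
Total = $2,006.5574

$2,006.56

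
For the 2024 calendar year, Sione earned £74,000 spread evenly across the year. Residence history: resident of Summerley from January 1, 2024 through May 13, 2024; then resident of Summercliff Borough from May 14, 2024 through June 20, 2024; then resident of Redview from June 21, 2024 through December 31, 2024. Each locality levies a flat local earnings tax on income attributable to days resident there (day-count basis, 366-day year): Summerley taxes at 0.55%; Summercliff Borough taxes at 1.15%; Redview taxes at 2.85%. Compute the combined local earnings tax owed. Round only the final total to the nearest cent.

£1,355.25

Summerley, January 1 – May 13, 2024: 134 days → £74,000 × 0.55% × 134/366 = £149.0109
Summercliff Borough, May 14 – June 20, 2024: 38 days → £74,000 × 1.15% × 38/366 = £88.3552
Redview, June 21 – December 31, 2024: 194 days → £74,000 × 2.85% × 194/366 = £1,117.8852
Total = £1,355.2514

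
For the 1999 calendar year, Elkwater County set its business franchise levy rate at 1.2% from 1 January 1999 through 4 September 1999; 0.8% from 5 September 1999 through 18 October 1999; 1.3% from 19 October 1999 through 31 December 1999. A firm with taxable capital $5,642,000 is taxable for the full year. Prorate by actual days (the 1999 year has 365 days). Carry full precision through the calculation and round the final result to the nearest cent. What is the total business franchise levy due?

$66,127.33

1 January – 4 September 1999: 247 days at 1.2% → $5,642,000 × 1.2% × 247/365 = $45,816.1315
5 September – 18 October 1999: 44 days at 0.8% → $5,642,000 × 0.8% × 44/365 = $5,441.0521
19 October – 31 December 1999: 74 days at 1.3% → $5,642,000 × 1.3% × 74/365 = $14,870.1479
Total = $66,127.3315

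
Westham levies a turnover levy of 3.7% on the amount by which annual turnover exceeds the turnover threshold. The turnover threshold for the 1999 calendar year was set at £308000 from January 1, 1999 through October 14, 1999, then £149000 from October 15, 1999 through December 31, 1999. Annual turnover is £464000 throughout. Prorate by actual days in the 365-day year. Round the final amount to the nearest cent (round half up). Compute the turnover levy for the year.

January 1 – October 14, 1999: 287 days, exemption £308000 → (£464000 − £308000) × 3.7% × 287/365 = £4538.5315
October 15 – December 31, 1999: 78 days, exemption £149000 → (£464000 − £149000) × 3.7% × 78/365 = £2490.6575
Total = £7029.1890

£7029.19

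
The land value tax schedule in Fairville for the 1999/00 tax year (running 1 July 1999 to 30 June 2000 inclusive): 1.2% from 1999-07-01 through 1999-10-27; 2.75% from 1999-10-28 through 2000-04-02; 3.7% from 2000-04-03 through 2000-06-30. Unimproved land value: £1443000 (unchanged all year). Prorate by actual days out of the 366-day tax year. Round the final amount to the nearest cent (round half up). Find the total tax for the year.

1999-07-01 to 1999-10-27: 119 days at 1.2% → £1443000 × 1.2% × 119/366 = £5630.0656
1999-10-28 to 2000-04-02: 158 days at 2.75% → £1443000 × 2.75% × 158/366 = £17130.6967
2000-04-03 to 2000-06-30: 89 days at 3.7% → £1443000 × 3.7% × 89/366 = £12983.0574
Total = £35743.8197

£35743.82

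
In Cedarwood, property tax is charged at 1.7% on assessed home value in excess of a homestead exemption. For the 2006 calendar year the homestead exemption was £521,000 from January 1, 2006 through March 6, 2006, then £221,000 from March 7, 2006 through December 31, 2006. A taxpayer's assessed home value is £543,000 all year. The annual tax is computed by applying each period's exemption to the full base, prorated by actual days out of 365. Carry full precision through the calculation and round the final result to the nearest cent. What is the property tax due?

January 1 – March 6, 2006: 65 days, exemption £521,000 → (£543,000 − £521,000) × 1.7% × 65/365 = £66.6027
March 7 – December 31, 2006: 300 days, exemption £221,000 → (£543,000 − £221,000) × 1.7% × 300/365 = £4,499.1781
Total = £4,565.7808

£4,565.78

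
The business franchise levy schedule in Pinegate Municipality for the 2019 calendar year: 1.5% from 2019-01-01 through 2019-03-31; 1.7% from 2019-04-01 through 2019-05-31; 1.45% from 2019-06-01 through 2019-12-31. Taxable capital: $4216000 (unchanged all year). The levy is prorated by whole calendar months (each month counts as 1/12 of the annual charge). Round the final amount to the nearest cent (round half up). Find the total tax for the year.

2019-01-01 to 2019-03-31: 3 months at 1.5% → $4216000 × 1.5% × 3/12 = $15810.0000
2019-04-01 to 2019-05-31: 2 months at 1.7% → $4216000 × 1.7% × 2/12 = $11945.3333
2019-06-01 to 2019-12-31: 7 months at 1.45% → $4216000 × 1.45% × 7/12 = $35660.3333
Total = $63415.6667

$63415.67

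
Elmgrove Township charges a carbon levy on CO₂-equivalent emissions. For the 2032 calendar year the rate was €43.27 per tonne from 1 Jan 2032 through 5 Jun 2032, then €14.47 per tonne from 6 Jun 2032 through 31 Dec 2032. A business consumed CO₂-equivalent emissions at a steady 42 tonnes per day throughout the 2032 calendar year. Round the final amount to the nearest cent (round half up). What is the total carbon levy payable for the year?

€412340.04

1 Jan – 5 Jun 2032: 157 days × 42 tonnes/day = 6,594 tonnes at €43.27/tonne → €285322.38
6 Jun – 31 Dec 2032: 209 days × 42 tonnes/day = 8,778 tonnes at €14.47/tonne → €127017.66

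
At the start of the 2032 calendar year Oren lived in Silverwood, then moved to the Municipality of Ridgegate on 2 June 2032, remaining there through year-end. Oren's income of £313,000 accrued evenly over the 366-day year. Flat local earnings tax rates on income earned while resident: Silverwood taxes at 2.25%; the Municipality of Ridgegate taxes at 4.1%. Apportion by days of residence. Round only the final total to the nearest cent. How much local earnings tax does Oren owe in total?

Silverwood, 1 January – 1 June 2032: 153 days → £313,000 × 2.25% × 153/366 = £2,943.9959
The Municipality of Ridgegate, 2 June – 31 December 2032: 213 days → £313,000 × 4.1% × 213/366 = £7,468.3852
Total = £10,412.3811

£10,412.38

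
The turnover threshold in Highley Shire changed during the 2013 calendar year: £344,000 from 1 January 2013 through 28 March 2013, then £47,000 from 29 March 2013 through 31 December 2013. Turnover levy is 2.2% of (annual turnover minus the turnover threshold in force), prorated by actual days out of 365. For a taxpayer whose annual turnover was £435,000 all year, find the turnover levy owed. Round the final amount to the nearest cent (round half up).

£6,978.58

1 January – 28 March 2013: 87 days, exemption £344,000 → (£435,000 − £344,000) × 2.2% × 87/365 = £477.1890
29 March – 31 December 2013: 278 days, exemption £47,000 → (£435,000 − £47,000) × 2.2% × 278/365 = £6,501.3918
Total = £6,978.5808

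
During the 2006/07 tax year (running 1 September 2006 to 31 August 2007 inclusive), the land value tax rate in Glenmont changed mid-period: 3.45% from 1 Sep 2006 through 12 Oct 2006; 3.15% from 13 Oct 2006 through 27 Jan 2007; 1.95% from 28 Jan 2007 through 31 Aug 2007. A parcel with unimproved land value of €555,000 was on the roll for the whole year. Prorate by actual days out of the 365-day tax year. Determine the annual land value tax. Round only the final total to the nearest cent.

1 Sep – 12 Oct 2006: 42 days at 3.45% → €555,000 × 3.45% × 42/365 = €2,203.2740
13 Oct 2006 – 27 Jan 2007: 107 days at 3.15% → €555,000 × 3.15% × 107/365 = €5,125.0068
28 Jan – 31 Aug 2007: 216 days at 1.95% → €555,000 × 1.95% × 216/365 = €6,404.5479
Total = €13,732.8288

€13,732.83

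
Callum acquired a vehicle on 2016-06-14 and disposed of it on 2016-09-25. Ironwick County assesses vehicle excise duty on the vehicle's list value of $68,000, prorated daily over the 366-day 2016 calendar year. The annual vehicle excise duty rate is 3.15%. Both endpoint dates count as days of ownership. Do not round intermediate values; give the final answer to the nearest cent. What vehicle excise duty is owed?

Days held (2016-06-14 to 2016-09-25): 104 out of 366
Tax = $68,000 × 3.15% × 104/366 = $608.6557

$608.66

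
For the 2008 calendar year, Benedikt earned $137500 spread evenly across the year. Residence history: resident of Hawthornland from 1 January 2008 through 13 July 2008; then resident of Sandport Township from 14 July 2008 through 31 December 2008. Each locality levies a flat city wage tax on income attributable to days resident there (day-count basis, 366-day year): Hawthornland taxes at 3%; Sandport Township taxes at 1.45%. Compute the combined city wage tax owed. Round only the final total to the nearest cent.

Hawthornland, 1 January – 13 July 2008: 195 days → $137500 × 3% × 195/366 = $2197.7459
Sandport Township, 14 July – 31 December 2008: 171 days → $137500 × 1.45% × 171/366 = $931.5061
Total = $3129.2520

$3129.25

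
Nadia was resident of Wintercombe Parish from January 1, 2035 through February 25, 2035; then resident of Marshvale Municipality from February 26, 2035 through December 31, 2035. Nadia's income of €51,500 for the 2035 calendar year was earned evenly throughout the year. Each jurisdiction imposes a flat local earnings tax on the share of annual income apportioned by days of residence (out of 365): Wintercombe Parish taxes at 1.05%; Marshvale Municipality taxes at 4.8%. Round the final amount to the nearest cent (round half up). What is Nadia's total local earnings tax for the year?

Wintercombe Parish, January 1 – February 25, 2035: 56 days → €51,500 × 1.05% × 56/365 = €82.9644
Marshvale Municipality, February 26 – December 31, 2035: 309 days → €51,500 × 4.8% × 309/365 = €2,092.7342
Total = €2,175.6986

€2,175.70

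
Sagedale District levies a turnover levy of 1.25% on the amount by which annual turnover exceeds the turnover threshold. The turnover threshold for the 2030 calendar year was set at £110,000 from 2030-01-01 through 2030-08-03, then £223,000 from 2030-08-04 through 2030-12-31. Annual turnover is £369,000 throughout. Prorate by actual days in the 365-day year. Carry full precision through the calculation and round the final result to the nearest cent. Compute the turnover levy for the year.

2030-01-01 to 2030-08-03: 215 days, exemption £110,000 → (£369,000 − £110,000) × 1.25% × 215/365 = £1,907.0205
2030-08-04 to 2030-12-31: 150 days, exemption £223,000 → (£369,000 − £223,000) × 1.25% × 150/365 = £750.0000
Total = £2,657.0205

£2,657.02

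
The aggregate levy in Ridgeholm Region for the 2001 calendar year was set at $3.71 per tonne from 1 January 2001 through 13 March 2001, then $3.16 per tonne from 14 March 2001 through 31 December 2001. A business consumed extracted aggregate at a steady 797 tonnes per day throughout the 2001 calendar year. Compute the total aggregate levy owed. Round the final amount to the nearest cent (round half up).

$950,821.00

1 January – 13 March 2001: 72 days × 797 tonnes/day = 57,384 tonnes at $3.71/tonne → $212,894.64
14 March – 31 December 2001: 293 days × 797 tonnes/day = 233,521 tonnes at $3.16/tonne → $737,926.36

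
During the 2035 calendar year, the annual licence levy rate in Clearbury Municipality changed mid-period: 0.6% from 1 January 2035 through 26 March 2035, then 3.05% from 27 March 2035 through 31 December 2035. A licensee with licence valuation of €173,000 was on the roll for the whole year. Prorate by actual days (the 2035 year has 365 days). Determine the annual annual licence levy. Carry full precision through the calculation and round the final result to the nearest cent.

1 January – 26 March 2035: 85 days at 0.6% → €173,000 × 0.6% × 85/365 = €241.7260
27 March – 31 December 2035: 280 days at 3.05% → €173,000 × 3.05% × 280/365 = €4,047.7260
Total = €4,289.4521

€4,289.45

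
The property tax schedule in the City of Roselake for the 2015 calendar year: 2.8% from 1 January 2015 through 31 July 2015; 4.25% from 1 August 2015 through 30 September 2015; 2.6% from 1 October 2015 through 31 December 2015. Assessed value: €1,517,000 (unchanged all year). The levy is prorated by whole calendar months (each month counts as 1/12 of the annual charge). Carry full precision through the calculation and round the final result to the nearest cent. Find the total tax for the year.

1 January – 31 July 2015: 7 months at 2.8% → €1,517,000 × 2.8% × 7/12 = €24,777.6667
1 August – 30 September 2015: 2 months at 4.25% → €1,517,000 × 4.25% × 2/12 = €10,745.4167
1 October – 31 December 2015: 3 months at 2.6% → €1,517,000 × 2.6% × 3/12 = €9,860.5000
Total = €45,383.5833

€45,383.58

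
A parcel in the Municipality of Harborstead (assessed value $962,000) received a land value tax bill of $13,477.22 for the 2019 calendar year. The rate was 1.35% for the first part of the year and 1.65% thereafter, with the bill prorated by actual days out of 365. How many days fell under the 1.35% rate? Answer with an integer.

303 days

Let d = days at the first rate; then 365 − d days at the second rate.
$962,000 × [1.35%·d + 1.65%·(365−d)] / 365 = $13,477.22
Solving gives d = 303, so the new rate took effect on October 31, 2019.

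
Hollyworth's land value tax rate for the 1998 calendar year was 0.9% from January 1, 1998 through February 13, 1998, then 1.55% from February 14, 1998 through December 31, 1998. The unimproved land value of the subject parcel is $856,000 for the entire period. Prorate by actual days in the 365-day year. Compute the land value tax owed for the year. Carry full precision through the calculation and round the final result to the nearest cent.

$12,597.27

January 1 – February 13, 1998: 44 days at 0.9% → $856,000 × 0.9% × 44/365 = $928.7014
February 14 – December 31, 1998: 321 days at 1.55% → $856,000 × 1.55% × 321/365 = $11,668.5699
Total = $12,597.2712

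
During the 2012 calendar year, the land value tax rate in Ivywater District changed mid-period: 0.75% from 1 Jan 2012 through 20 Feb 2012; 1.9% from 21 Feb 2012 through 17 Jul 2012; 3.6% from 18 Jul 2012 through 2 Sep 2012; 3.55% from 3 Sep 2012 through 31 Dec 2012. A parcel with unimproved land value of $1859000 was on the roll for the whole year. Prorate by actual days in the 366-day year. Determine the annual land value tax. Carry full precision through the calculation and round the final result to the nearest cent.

$46457.22

1 Jan – 20 Feb 2012: 51 days at 0.75% → $1859000 × 0.75% × 51/366 = $1942.8074
21 Feb – 17 Jul 2012: 148 days at 1.9% → $1859000 × 1.9% × 148/366 = $14282.8087
18 Jul – 2 Sep 2012: 47 days at 3.6% → $1859000 × 3.6% × 47/366 = $8594.0656
3 Sep – 31 Dec 2012: 120 days at 3.55% → $1859000 × 3.55% × 120/366 = $21637.5410
Total = $46457.2227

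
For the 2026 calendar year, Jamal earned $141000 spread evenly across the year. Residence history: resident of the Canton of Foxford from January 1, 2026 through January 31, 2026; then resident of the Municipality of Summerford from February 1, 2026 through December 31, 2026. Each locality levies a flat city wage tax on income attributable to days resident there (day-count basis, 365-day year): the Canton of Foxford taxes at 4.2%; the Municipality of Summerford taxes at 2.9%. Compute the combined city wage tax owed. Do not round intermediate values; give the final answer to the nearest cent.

$4244.68

The Canton of Foxford, January 1 – January 31, 2026: 31 days → $141000 × 4.2% × 31/365 = $502.9644
The Municipality of Summerford, February 1 – December 31, 2026: 334 days → $141000 × 2.9% × 334/365 = $3741.7151
Total = $4244.6795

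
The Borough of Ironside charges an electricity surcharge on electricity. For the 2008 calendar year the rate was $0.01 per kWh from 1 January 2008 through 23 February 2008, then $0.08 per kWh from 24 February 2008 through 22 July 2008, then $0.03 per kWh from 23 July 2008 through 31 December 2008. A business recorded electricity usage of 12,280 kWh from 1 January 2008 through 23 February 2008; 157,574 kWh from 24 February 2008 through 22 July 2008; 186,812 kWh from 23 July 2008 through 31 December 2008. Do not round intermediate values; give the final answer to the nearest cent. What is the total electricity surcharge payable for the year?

1 January – 23 February 2008: 12,280 kWh at $0.01/kWh → $122.80
24 February – 22 July 2008: 157,574 kWh at $0.08/kWh → $12605.92
23 July – 31 December 2008: 186,812 kWh at $0.03/kWh → $5604.36

$18333.08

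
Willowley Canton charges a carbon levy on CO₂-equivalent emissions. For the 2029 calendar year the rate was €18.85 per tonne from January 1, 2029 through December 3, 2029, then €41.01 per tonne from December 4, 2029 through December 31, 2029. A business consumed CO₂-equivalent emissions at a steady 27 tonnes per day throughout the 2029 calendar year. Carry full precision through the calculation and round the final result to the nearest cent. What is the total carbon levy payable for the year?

January 1 – December 3, 2029: 337 days × 27 tonnes/day = 9,099 tonnes at €18.85/tonne → €171,516.15
December 4 – December 31, 2029: 28 days × 27 tonnes/day = 756 tonnes at €41.01/tonne → €31,003.56

€202,519.71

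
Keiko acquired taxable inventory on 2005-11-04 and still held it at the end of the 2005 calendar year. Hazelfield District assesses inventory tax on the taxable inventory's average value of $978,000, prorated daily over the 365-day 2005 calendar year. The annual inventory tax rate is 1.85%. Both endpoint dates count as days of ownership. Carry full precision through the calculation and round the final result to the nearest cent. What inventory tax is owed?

$2,875.05

Days held (2005-11-04 to 2005-12-31): 58 out of 365
Tax = $978,000 × 1.85% × 58/365 = $2,875.0521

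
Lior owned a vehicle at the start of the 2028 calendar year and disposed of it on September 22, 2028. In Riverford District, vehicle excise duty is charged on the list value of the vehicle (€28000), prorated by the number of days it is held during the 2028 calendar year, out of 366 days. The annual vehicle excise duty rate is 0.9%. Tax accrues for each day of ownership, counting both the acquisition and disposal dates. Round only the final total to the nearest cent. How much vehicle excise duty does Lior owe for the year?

€183.15

Days held (January 1 – September 22, 2028): 266 out of 366
Tax = €28000 × 0.9% × 266/366 = €183.1475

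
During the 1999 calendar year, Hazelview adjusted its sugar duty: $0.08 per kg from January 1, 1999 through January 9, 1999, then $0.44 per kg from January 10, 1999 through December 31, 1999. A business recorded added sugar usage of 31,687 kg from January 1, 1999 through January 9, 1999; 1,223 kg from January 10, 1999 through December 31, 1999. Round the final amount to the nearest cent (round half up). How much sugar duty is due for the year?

$3,073.08

January 1 – January 9, 1999: 31,687 kg at $0.08/kg → $2,534.96
January 10 – December 31, 1999: 1,223 kg at $0.44/kg → $538.12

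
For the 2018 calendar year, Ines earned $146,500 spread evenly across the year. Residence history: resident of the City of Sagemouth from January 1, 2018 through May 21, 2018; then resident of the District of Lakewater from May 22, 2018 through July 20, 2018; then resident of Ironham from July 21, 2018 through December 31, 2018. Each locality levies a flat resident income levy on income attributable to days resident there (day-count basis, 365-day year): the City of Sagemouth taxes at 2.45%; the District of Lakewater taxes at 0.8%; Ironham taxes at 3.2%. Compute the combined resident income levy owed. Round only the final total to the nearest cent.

The City of Sagemouth, January 1 – May 21, 2018: 141 days → $146,500 × 2.45% × 141/365 = $1,386.5322
The District of Lakewater, May 22 – July 20, 2018: 60 days → $146,500 × 0.8% × 60/365 = $192.6575
Ironham, July 21 – December 31, 2018: 164 days → $146,500 × 3.2% × 164/365 = $2,106.3890
Total = $3,685.5788

$3,685.58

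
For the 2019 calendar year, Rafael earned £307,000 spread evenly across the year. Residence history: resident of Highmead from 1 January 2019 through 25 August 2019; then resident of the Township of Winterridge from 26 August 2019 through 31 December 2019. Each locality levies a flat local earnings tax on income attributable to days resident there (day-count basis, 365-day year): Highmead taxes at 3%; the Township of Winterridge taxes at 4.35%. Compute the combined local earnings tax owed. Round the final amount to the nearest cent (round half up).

£10,663.41

Highmead, 1 January – 25 August 2019: 237 days → £307,000 × 3% × 237/365 = £5,980.1918
The Township of Winterridge, 26 August – 31 December 2019: 128 days → £307,000 × 4.35% × 128/365 = £4,683.2219
Total = £10,663.4137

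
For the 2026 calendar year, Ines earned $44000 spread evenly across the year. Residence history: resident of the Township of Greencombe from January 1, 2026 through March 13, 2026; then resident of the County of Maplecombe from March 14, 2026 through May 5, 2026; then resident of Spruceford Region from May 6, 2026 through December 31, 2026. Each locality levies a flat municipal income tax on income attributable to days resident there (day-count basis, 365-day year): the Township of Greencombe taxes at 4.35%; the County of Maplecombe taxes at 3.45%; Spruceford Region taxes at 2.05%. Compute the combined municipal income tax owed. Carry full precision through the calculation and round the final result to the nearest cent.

$1191.07

The Township of Greencombe, January 1 – March 13, 2026: 72 days → $44000 × 4.35% × 72/365 = $377.5562
The County of Maplecombe, March 14 – May 5, 2026: 53 days → $44000 × 3.45% × 53/365 = $220.4219
Spruceford Region, May 6 – December 31, 2026: 240 days → $44000 × 2.05% × 240/365 = $593.0959
Total = $1191.0740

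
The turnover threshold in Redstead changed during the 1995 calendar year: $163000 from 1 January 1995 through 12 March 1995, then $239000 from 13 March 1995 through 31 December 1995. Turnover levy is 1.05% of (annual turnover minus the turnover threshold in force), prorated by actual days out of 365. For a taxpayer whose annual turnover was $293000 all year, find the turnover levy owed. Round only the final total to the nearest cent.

$722.23

1 January – 12 March 1995: 71 days, exemption $163000 → ($293000 − $163000) × 1.05% × 71/365 = $265.5205
13 March – 31 December 1995: 294 days, exemption $239000 → ($293000 − $239000) × 1.05% × 294/365 = $456.7068
Total = $722.2274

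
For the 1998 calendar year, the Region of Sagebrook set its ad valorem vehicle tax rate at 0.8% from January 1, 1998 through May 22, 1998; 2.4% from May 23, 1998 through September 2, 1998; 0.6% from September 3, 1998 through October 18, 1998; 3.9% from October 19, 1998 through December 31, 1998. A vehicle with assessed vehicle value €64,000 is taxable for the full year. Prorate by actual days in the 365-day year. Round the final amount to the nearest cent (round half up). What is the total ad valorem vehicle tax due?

€1,187.07

January 1 – May 22, 1998: 142 days at 0.8% → €64,000 × 0.8% × 142/365 = €199.1890
May 23 – September 2, 1998: 103 days at 2.4% → €64,000 × 2.4% × 103/365 = €433.4466
September 3 – October 18, 1998: 46 days at 0.6% → €64,000 × 0.6% × 46/365 = €48.3945
October 19 – December 31, 1998: 74 days at 3.9% → €64,000 × 3.9% × 74/365 = €506.0384
Total = €1,187.0685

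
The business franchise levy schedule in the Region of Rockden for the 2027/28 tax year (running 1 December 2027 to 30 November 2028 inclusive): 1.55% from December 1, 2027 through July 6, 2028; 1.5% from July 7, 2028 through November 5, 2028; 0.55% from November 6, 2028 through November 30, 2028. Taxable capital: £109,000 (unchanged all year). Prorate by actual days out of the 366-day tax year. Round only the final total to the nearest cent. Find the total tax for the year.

£1,596.88

December 1, 2027 – July 6, 2028: 219 days at 1.55% → £109,000 × 1.55% × 219/366 = £1,010.9303
July 7 – November 5, 2028: 122 days at 1.5% → £109,000 × 1.5% × 122/366 = £545.0000
November 6 – November 30, 2028: 25 days at 0.55% → £109,000 × 0.55% × 25/366 = £40.9495
Total = £1,596.8798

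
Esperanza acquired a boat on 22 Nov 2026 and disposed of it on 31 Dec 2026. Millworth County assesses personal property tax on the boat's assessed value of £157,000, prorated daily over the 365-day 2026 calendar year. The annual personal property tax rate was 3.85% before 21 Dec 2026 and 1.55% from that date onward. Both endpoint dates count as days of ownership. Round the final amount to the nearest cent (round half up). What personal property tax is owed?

£553.59

22 Nov – 20 Dec 2026: 29 days at 3.85% → £157,000 × 3.85% × 29/365 = £480.2479
21 Dec – 31 Dec 2026: 11 days at 1.55% → £157,000 × 1.55% × 11/365 = £73.3384
Total = £553.5863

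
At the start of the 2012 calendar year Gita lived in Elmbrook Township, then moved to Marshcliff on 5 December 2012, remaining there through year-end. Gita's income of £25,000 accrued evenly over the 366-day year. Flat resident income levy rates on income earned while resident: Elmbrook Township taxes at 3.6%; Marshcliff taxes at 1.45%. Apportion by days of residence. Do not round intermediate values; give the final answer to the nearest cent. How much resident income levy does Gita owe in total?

£860.35

Elmbrook Township, 1 January – 4 December 2012: 339 days → £25,000 × 3.6% × 339/366 = £833.6066
Marshcliff, 5 December – 31 December 2012: 27 days → £25,000 × 1.45% × 27/366 = £26.7418
Total = £860.3484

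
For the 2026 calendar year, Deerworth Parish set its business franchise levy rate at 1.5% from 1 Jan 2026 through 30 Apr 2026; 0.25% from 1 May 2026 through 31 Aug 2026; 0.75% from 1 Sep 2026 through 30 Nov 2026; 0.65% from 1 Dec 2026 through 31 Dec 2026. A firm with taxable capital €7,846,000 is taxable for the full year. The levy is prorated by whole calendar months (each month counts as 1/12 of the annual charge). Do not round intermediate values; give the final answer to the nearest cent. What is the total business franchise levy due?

1 Jan – 30 Apr 2026: 4 months at 1.5% → €7,846,000 × 1.5% × 4/12 = €39,230.0000
1 May – 31 Aug 2026: 4 months at 0.25% → €7,846,000 × 0.25% × 4/12 = €6,538.3333
1 Sep – 30 Nov 2026: 3 months at 0.75% → €7,846,000 × 0.75% × 3/12 = €14,711.2500
1 Dec – 31 Dec 2026: 1 month at 0.65% → €7,846,000 × 0.65% × 1/12 = €4,249.9167
Total = €64,729.5000

€64,729.50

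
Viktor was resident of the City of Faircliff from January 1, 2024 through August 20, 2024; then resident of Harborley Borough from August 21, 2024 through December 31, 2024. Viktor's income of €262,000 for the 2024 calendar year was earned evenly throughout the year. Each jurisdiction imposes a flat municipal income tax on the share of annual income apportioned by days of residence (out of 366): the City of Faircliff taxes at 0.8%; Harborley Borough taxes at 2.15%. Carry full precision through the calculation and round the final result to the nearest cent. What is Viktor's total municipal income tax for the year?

The City of Faircliff, January 1 – August 20, 2024: 233 days → €262,000 × 0.8% × 233/366 = €1,334.3388
Harborley Borough, August 21 – December 31, 2024: 133 days → €262,000 × 2.15% × 133/366 = €2,046.9645
Total = €3,381.3033

€3,381.30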